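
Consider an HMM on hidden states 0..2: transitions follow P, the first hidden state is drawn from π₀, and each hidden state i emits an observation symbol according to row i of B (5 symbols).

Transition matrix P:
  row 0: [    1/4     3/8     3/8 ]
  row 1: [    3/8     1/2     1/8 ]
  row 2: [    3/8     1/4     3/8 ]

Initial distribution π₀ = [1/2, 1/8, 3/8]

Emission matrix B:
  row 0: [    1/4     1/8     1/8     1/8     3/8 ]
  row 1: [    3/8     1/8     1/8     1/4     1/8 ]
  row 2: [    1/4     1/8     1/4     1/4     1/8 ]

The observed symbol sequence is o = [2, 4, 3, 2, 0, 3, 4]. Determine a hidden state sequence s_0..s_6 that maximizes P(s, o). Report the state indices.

t=0: δ = [6.250e-02, 1.562e-02, 9.375e-02]  (obs o_0=2)
t=1: δ = [1.318e-02, 2.930e-03, 4.395e-03]  ψ = [2, 0, 2]  (obs o_1=4)
t=2: δ = [4.120e-04, 1.236e-03, 1.236e-03]  ψ = [0, 0, 0]  (obs o_2=3)
t=3: δ = [5.794e-05, 7.725e-05, 1.159e-04]  ψ = [1, 1, 2]  (obs o_3=2)
t=4: δ = [1.086e-05, 1.448e-05, 1.086e-05]  ψ = [2, 1, 2]  (obs o_4=0)
t=5: δ = [6.789e-07, 1.810e-06, 1.018e-06]  ψ = [1, 1, 0]  (obs o_5=3)
t=6: δ = [2.546e-07, 1.132e-07, 4.774e-08]  ψ = [1, 1, 2]  (obs o_6=4)
backtrack: best end state = 0; path = [2, 0, 1, 1, 1, 1, 0]

path = [2, 0, 1, 1, 1, 1, 0]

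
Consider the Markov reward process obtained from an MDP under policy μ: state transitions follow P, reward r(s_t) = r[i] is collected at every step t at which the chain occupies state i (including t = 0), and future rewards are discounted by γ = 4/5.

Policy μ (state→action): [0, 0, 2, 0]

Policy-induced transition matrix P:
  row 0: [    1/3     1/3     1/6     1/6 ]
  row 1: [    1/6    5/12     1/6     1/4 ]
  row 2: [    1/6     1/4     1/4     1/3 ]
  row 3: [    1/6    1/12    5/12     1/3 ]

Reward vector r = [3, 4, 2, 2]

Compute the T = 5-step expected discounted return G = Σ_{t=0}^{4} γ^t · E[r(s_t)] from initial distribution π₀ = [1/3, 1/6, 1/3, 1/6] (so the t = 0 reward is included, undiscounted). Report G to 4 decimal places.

G = 9.1639

t=0: π = [0.3333, 0.1667, 0.3333, 0.1667], E[r] = 2.6667, γ^t·E[r] = 2.666667, running G = 2.666667
t=1: π = [0.2222, 0.2778, 0.2361, 0.2639], E[r] = 2.7778, γ^t·E[r] = 2.222222, running G = 4.888889
t=2: π = [0.2037, 0.2708, 0.2523, 0.2731], E[r] = 2.7454, γ^t·E[r] = 1.757037, running G = 6.645926
t=3: π = [0.2006, 0.2666, 0.2560, 0.2768], E[r] = 2.7338, γ^t·E[r] = 1.399704, running G = 8.045630
t=4: π = [0.2001, 0.2650, 0.2572, 0.2777], E[r] = 2.7301, γ^t·E[r] = 1.118262, running G = 9.163891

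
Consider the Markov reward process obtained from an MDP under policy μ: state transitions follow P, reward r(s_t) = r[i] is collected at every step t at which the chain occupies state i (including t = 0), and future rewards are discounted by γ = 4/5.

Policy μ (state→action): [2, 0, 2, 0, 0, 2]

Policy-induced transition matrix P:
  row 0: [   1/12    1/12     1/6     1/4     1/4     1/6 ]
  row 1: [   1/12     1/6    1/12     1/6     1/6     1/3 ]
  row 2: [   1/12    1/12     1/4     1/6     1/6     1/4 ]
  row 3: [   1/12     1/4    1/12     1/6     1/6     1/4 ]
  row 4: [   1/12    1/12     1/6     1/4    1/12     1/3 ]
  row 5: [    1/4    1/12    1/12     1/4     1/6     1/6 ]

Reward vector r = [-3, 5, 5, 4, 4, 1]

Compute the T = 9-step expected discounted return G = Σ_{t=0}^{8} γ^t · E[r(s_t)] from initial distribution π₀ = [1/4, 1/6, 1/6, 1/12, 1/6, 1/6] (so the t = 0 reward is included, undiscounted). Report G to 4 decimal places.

t=0: π = [0.2500, 0.1667, 0.1667, 0.0833, 0.1667, 0.1667], E[r] = 2.0833, γ^t·E[r] = 2.083333, running G = 2.083333
t=1: π = [0.1111, 0.1111, 0.1458, 0.2153, 0.1736, 0.2431], E[r] = 2.7500, γ^t·E[r] = 2.200000, running G = 4.283333
t=2: π = [0.1238, 0.1285, 0.1314, 0.2106, 0.1615, 0.2442], E[r] = 2.6603, γ^t·E[r] = 1.702593, running G = 5.985926
t=3: π = [0.1240, 0.1291, 0.1290, 0.2108, 0.1635, 0.2435], E[r] = 2.6594, γ^t·E[r] = 1.361630, running G = 7.347556
t=4: π = [0.1239, 0.1292, 0.1288, 0.2109, 0.1634, 0.2438], E[r] = 2.6593, γ^t·E[r] = 1.089263, running G = 8.436818
t=5: π = [0.1240, 0.1293, 0.1287, 0.2109, 0.1634, 0.2437], E[r] = 2.6590, γ^t·E[r] = 0.871315, running G = 9.308133
t=6: π = [0.1240, 0.1293, 0.1287, 0.2109, 0.1634, 0.2437], E[r] = 2.6591, γ^t·E[r] = 0.697057, running G = 10.005189
t=7: π = [0.1240, 0.1293, 0.1287, 0.2109, 0.1634, 0.2437], E[r] = 2.6591, γ^t·E[r] = 0.557645, running G = 10.562834
t=8: π = [0.1240, 0.1293, 0.1287, 0.2109, 0.1634, 0.2437], E[r] = 2.6591, γ^t·E[r] = 0.446116, running G = 11.008950

G = 11.0089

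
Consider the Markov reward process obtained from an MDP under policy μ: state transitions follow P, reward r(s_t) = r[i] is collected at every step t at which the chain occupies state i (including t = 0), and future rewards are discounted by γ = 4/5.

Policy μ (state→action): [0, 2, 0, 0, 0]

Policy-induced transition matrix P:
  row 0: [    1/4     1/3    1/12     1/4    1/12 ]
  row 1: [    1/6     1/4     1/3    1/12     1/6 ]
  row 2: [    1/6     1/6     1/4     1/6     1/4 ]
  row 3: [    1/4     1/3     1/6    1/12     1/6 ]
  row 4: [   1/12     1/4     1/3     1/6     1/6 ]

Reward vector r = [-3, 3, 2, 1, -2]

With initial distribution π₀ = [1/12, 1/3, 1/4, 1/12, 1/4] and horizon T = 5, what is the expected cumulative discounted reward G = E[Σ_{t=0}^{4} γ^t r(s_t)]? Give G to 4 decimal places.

t=0: π = [0.0833, 0.3333, 0.2500, 0.0833, 0.2500], E[r] = 0.8333, γ^t·E[r] = 0.833333, running G = 0.833333
t=1: π = [0.1597, 0.2431, 0.2778, 0.1389, 0.1806], E[r] = 0.5833, γ^t·E[r] = 0.466667, running G = 1.300000
t=2: π = [0.1765, 0.2517, 0.2471, 0.1481, 0.1765], E[r] = 0.5150, γ^t·E[r] = 0.329630, running G = 1.629630
t=3: π = [0.1790, 0.2565, 0.2439, 0.1481, 0.1726], E[r] = 0.5231, γ^t·E[r] = 0.267852, running G = 1.897481
t=4: π = [0.1795, 0.2569, 0.2436, 0.1479, 0.1721], E[r] = 0.5230, γ^t·E[r] = 0.214235, running G = 2.111717

G = 2.1117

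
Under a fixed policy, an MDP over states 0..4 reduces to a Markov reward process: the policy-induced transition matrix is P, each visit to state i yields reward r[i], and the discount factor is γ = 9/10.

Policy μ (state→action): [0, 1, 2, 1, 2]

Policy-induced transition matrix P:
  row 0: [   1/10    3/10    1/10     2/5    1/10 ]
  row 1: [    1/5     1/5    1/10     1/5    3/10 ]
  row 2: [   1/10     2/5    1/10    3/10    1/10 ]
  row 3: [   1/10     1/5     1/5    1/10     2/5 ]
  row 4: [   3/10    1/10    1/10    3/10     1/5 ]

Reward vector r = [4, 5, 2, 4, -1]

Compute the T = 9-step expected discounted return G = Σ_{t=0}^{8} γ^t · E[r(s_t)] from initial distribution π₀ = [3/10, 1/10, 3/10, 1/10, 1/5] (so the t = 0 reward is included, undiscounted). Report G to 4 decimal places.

G = 16.9732

t=0: π = [0.3000, 0.1000, 0.3000, 0.1000, 0.2000], E[r] = 2.5000, γ^t·E[r] = 2.500000, running G = 2.500000
t=1: π = [0.1500, 0.2700, 0.1100, 0.3000, 0.1700], E[r] = 3.2000, γ^t·E[r] = 2.880000, running G = 5.380000
t=2: π = [0.1610, 0.2200, 0.1300, 0.2280, 0.2610], E[r] = 2.6550, γ^t·E[r] = 2.150550, running G = 7.530550
t=3: π = [0.1742, 0.2160, 0.1228, 0.2485, 0.2385], E[r] = 2.7779, γ^t·E[r] = 2.025089, running G = 9.555639
t=4: π = [0.1693, 0.2181, 0.1249, 0.2461, 0.2416], E[r] = 2.7604, γ^t·E[r] = 1.811118, running G = 11.366757
t=5: π = [0.1701, 0.2177, 0.1246, 0.2459, 0.2416], E[r] = 2.7604, γ^t·E[r] = 1.629992, running G = 12.996749
t=6: π = [0.1701, 0.2178, 0.1246, 0.2461, 0.2415], E[r] = 2.7612, γ^t·E[r] = 1.467417, running G = 14.464167
t=7: π = [0.1701, 0.2178, 0.1246, 0.2460, 0.2415], E[r] = 2.7610, γ^t·E[r] = 1.320561, running G = 15.784727
t=8: π = [0.1701, 0.2178, 0.1246, 0.2460, 0.2415], E[r] = 2.7610, γ^t·E[r] = 1.188521, running G = 16.973248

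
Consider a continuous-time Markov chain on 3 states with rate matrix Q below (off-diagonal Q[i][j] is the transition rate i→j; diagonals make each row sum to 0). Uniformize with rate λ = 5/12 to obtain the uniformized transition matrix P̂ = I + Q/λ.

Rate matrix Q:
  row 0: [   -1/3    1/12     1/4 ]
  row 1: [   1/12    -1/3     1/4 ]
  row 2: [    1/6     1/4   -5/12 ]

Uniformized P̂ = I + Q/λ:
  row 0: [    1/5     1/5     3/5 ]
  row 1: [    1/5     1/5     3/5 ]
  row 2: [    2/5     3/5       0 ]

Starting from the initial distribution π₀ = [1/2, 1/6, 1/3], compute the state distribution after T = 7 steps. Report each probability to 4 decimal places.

t=0: π = [0.5000, 0.1667, 0.3333]
t=1: π = [0.2667, 0.3333, 0.4000]
t=2: π = [0.2800, 0.3600, 0.3600]
t=3: π = [0.2720, 0.3440, 0.3840]
t=4: π = [0.2768, 0.3536, 0.3696]
t=5: π = [0.2739, 0.3478, 0.3782]
t=6: π = [0.2756, 0.3513, 0.3731]
t=7: π = [0.2746, 0.3492, 0.3762]

π = [0.2746, 0.3492, 0.3762]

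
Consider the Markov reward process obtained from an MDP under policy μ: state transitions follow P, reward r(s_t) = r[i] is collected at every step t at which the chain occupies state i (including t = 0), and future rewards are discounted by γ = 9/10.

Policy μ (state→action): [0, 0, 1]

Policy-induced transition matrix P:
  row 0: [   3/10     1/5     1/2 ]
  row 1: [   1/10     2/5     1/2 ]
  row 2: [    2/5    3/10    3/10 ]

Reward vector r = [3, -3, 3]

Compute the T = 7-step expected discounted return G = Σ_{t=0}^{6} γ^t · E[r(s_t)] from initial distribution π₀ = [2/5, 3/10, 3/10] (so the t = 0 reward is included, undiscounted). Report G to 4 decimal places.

t=0: π = [0.4000, 0.3000, 0.3000], E[r] = 1.2000, γ^t·E[r] = 1.200000, running G = 1.200000
t=1: π = [0.2700, 0.2900, 0.4400], E[r] = 1.2600, γ^t·E[r] = 1.134000, running G = 2.334000
t=2: π = [0.2860, 0.3020, 0.4120], E[r] = 1.1880, γ^t·E[r] = 0.962280, running G = 3.296280
t=3: π = [0.2808, 0.3016, 0.4176], E[r] = 1.1904, γ^t·E[r] = 0.867802, running G = 4.164082
t=4: π = [0.2814, 0.3021, 0.4165], E[r] = 1.1875, γ^t·E[r] = 0.779132, running G = 4.943213
t=5: π = [0.2812, 0.3021, 0.4167], E[r] = 1.1876, γ^t·E[r] = 0.701275, running G = 5.644489
t=6: π = [0.2813, 0.3021, 0.4167], E[r] = 1.1875, γ^t·E[r] = 0.631087, running G = 6.275575

G = 6.2756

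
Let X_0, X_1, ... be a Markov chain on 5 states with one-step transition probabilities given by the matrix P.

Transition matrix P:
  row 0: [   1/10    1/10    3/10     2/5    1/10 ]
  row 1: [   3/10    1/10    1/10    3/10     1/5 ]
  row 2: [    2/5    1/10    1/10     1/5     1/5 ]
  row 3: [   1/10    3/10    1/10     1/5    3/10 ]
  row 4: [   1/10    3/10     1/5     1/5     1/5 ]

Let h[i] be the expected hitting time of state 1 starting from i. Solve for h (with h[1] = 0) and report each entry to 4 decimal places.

First-step conditioning: h[1] = 0; for i ≠ 1, h[i] = 1 + Σ_k P[i][k]·h[k].
  h[0] = 1 + 1/10·h[0] + 3/10·h[2] + 2/5·h[3] + 1/10·h[4]
  h[2] = 1 + 2/5·h[0] + 1/10·h[2] + 1/5·h[3] + 1/5·h[4]
  h[3] = 1 + 1/10·h[0] + 1/10·h[2] + 1/5·h[3] + 3/10·h[4]
  h[4] = 1 + 1/10·h[0] + 1/5·h[2] + 1/5·h[3] + 1/5·h[4]
Solving the 4×4 linear system over states ≠ 1 gives exactly h = [3280/631, 0, 3340/631, 2625/631, 2690/631] (h[1] = 0 is the target).

h = [5.1981, 0.0000, 5.2932, 4.1601, 4.2631]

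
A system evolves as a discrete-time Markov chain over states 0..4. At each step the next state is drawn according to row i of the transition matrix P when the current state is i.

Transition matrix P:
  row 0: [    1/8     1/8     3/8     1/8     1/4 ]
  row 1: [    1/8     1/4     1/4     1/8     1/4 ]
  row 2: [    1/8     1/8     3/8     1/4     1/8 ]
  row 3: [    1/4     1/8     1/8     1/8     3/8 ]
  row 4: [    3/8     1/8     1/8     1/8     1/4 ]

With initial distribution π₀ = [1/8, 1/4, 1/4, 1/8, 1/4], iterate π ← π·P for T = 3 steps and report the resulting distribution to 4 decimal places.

t=0: π = [0.1250, 0.2500, 0.2500, 0.1250, 0.2500]
t=1: π = [0.2031, 0.1563, 0.2500, 0.1563, 0.2344]
t=2: π = [0.2031, 0.1445, 0.2578, 0.1563, 0.2383]
t=3: π = [0.2041, 0.1431, 0.2583, 0.1572, 0.2373]

π = [0.2041, 0.1431, 0.2583, 0.1572, 0.2373]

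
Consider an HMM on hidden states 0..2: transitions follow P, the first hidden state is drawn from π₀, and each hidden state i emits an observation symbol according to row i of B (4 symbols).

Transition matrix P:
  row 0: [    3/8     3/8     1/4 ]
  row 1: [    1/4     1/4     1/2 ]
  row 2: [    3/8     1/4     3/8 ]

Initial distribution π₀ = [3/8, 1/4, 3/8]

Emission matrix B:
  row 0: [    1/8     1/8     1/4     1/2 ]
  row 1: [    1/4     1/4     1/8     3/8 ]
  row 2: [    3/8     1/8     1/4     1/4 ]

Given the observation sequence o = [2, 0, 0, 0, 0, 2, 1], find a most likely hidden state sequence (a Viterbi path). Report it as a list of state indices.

t=0: δ = [9.375e-02, 3.125e-02, 9.375e-02]  (obs o_0=2)
t=1: δ = [4.395e-03, 8.789e-03, 1.318e-02]  ψ = [0, 0, 2]  (obs o_1=0)
t=2: δ = [6.180e-04, 8.240e-04, 1.854e-03]  ψ = [2, 2, 2]  (obs o_2=0)
t=3: δ = [8.690e-05, 1.159e-04, 2.607e-04]  ψ = [2, 2, 2]  (obs o_3=0)
t=4: δ = [1.222e-05, 1.629e-05, 3.666e-05]  ψ = [2, 2, 2]  (obs o_4=0)
t=5: δ = [3.437e-06, 1.146e-06, 3.437e-06]  ψ = [2, 2, 2]  (obs o_5=2)
t=6: δ = [1.611e-07, 3.222e-07, 1.611e-07]  ψ = [0, 0, 2]  (obs o_6=1)
backtrack: best end state = 1; path = [2, 2, 2, 2, 2, 0, 1]

path = [2, 2, 2, 2, 2, 0, 1]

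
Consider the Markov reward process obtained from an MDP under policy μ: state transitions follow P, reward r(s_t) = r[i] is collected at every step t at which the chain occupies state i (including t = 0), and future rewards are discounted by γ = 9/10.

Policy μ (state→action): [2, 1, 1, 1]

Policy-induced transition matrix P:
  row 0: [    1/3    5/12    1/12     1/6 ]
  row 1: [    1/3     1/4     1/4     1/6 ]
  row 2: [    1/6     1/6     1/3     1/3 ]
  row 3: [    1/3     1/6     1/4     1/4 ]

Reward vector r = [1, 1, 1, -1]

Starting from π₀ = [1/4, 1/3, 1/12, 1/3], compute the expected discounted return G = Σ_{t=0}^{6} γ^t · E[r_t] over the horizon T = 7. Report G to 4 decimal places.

t=0: π = [0.2500, 0.3333, 0.0833, 0.3333], E[r] = 0.3333, γ^t·E[r] = 0.333333, running G = 0.333333
t=1: π = [0.3194, 0.2569, 0.2153, 0.2083], E[r] = 0.5833, γ^t·E[r] = 0.525000, running G = 0.858333
t=2: π = [0.2975, 0.2679, 0.2147, 0.2199], E[r] = 0.5602, γ^t·E[r] = 0.453750, running G = 1.312083
t=3: π = [0.2976, 0.2634, 0.2183, 0.2208], E[r] = 0.5584, γ^t·E[r] = 0.407109, running G = 1.719193
t=4: π = [0.2969, 0.2630, 0.2186, 0.2215], E[r] = 0.5571, γ^t·E[r] = 0.365513, running G = 2.084705
t=5: π = [0.2969, 0.2628, 0.2187, 0.2216], E[r] = 0.5569, γ^t·E[r] = 0.328839, running G = 2.413544
t=6: π = [0.2969, 0.2628, 0.2187, 0.2216], E[r] = 0.5568, γ^t·E[r] = 0.295924, running G = 2.709467

G = 2.7095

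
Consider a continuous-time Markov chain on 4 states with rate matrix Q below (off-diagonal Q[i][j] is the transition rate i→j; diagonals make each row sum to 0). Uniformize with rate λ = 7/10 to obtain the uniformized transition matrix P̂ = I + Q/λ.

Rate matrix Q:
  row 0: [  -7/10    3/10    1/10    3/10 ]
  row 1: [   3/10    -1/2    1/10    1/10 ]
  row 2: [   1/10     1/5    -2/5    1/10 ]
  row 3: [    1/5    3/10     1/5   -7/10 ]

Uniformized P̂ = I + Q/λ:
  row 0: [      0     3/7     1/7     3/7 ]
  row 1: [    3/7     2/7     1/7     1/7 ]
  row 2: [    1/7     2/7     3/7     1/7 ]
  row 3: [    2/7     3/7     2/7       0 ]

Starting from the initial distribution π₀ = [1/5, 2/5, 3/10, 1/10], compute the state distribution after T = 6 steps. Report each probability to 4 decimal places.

t=0: π = [0.2000, 0.4000, 0.3000, 0.1000]
t=1: π = [0.2429, 0.3286, 0.2429, 0.1857]
t=2: π = [0.2286, 0.3469, 0.2388, 0.1857]
t=3: π = [0.2359, 0.3449, 0.2376, 0.1816]
t=4: π = [0.2337, 0.3454, 0.2367, 0.1843]
t=5: π = [0.2345, 0.3454, 0.2368, 0.1833]
t=6: π = [0.2342, 0.3454, 0.2367, 0.1837]

π = [0.2342, 0.3454, 0.2367, 0.1837]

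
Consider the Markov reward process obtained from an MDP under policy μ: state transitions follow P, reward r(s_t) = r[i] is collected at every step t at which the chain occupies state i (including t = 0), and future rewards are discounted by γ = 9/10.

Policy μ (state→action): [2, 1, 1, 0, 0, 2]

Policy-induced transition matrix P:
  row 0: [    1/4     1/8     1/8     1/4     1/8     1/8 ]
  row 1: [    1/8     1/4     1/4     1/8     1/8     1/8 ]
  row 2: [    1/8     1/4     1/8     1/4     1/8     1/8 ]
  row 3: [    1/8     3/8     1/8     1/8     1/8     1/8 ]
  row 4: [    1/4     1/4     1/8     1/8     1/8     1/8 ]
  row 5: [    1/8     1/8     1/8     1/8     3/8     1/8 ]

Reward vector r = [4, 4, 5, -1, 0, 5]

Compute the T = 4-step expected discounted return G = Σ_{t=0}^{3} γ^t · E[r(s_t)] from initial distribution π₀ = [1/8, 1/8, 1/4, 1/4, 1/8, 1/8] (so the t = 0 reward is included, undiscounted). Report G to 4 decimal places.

t=0: π = [0.1250, 0.1250, 0.2500, 0.2500, 0.1250, 0.1250], E[r] = 2.6250, γ^t·E[r] = 2.625000, running G = 2.625000
t=1: π = [0.1563, 0.2500, 0.1406, 0.1719, 0.1563, 0.1250], E[r] = 2.7813, γ^t·E[r] = 2.503125, running G = 5.128125
t=2: π = [0.1641, 0.2363, 0.1563, 0.1621, 0.1563, 0.1250], E[r] = 2.8457, γ^t·E[r] = 2.305020, running G = 7.433145
t=3: π = [0.1650, 0.2341, 0.1545, 0.1650, 0.1563, 0.1250], E[r] = 2.8293, γ^t·E[r] = 2.062593, running G = 9.495738

G = 9.4957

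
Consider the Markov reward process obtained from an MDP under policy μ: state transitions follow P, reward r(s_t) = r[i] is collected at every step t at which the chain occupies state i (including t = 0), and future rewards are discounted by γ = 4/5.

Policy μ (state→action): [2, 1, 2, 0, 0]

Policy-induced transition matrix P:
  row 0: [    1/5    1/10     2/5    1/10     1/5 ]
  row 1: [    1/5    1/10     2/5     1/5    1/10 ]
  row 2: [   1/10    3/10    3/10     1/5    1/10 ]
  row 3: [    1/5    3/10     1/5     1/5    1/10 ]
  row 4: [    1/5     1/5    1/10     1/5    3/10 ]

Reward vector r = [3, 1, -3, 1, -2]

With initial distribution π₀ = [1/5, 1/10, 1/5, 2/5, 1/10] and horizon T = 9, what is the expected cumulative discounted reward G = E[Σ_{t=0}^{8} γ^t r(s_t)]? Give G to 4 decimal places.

G = -0.4757

t=0: π = [0.2000, 0.1000, 0.2000, 0.4000, 0.1000], E[r] = 0.3000, γ^t·E[r] = 0.300000, running G = 0.300000
t=1: π = [0.1800, 0.2300, 0.2700, 0.1800, 0.1400], E[r] = -0.1400, γ^t·E[r] = -0.112000, running G = 0.188000
t=2: π = [0.1730, 0.2040, 0.2950, 0.1820, 0.1460], E[r] = -0.2720, γ^t·E[r] = -0.174080, running G = 0.013920
t=3: π = [0.1705, 0.2100, 0.2903, 0.1827, 0.1465], E[r] = -0.2597, γ^t·E[r] = -0.132966, running G = -0.119046
t=4: π = [0.1710, 0.2093, 0.2905, 0.1830, 0.1464], E[r] = -0.2590, γ^t·E[r] = -0.106099, running G = -0.225145
t=5: π = [0.1710, 0.2093, 0.2905, 0.1829, 0.1464], E[r] = -0.2590, γ^t·E[r] = -0.084877, running G = -0.310022
t=6: π = [0.1710, 0.2093, 0.2905, 0.1829, 0.1464], E[r] = -0.2591, γ^t·E[r] = -0.067909, running G = -0.377931
t=7: π = [0.1710, 0.2093, 0.2905, 0.1829, 0.1464], E[r] = -0.2590, γ^t·E[r] = -0.054326, running G = -0.432258
t=8: π = [0.1710, 0.2093, 0.2905, 0.1829, 0.1464], E[r] = -0.2590, γ^t·E[r] = -0.043461, running G = -0.475719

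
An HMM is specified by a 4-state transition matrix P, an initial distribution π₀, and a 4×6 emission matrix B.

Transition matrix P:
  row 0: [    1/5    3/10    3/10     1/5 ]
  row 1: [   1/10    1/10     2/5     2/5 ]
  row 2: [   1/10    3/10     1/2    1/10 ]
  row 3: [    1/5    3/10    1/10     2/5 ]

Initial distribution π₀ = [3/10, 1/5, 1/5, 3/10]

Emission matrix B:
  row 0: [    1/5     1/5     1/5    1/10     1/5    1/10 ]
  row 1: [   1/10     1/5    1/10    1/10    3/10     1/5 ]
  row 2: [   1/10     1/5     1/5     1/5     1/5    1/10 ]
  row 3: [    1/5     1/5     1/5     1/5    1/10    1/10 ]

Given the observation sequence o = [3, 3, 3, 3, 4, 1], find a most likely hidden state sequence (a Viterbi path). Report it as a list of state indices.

path = [2, 2, 2, 2, 2, 2]

t=0: δ = [3.000e-02, 2.000e-02, 4.000e-02, 6.000e-02]  (obs o_0=3)
t=1: δ = [1.200e-03, 1.800e-03, 4.000e-03, 4.800e-03]  ψ = [3, 3, 2, 3]  (obs o_1=3)
t=2: δ = [9.600e-05, 1.440e-04, 4.000e-04, 3.840e-04]  ψ = [3, 3, 2, 3]  (obs o_2=3)
t=3: δ = [7.680e-06, 1.200e-05, 4.000e-05, 3.072e-05]  ψ = [3, 2, 2, 3]  (obs o_3=3)
t=4: δ = [1.229e-06, 3.600e-06, 4.000e-06, 1.229e-06]  ψ = [3, 2, 2, 3]  (obs o_4=4)
t=5: δ = [8.000e-08, 2.400e-07, 4.000e-07, 2.880e-07]  ψ = [2, 2, 2, 1]  (obs o_5=1)
backtrack: best end state = 2; path = [2, 2, 2, 2, 2, 2]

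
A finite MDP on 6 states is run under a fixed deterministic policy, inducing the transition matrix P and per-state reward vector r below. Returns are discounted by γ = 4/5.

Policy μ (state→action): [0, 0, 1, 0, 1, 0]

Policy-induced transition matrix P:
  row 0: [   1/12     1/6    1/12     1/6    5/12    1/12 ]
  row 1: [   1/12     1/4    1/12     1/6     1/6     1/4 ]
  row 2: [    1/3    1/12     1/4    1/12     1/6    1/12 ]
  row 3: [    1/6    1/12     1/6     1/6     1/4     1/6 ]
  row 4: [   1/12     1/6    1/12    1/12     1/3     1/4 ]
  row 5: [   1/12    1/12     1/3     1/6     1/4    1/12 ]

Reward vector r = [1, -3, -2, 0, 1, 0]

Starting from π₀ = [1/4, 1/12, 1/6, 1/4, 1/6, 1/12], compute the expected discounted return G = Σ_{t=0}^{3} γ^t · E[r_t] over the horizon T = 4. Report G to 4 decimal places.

t=0: π = [0.2500, 0.0833, 0.1667, 0.2500, 0.1667, 0.0833], E[r] = -0.1667, γ^t·E[r] = -0.166667, running G = -0.166667
t=1: π = [0.1458, 0.1319, 0.1528, 0.1389, 0.2847, 0.1458], E[r] = -0.2708, γ^t·E[r] = -0.216667, running G = -0.383333
t=2: π = [0.1331, 0.1412, 0.1568, 0.1302, 0.2743, 0.1644], E[r] = -0.3299, γ^t·E[r] = -0.211111, running G = -0.594444
t=3: π = [0.1334, 0.1408, 0.1614, 0.1307, 0.2702, 0.1634], E[r] = -0.3417, γ^t·E[r] = -0.174938, running G = -0.769383

G = -0.7694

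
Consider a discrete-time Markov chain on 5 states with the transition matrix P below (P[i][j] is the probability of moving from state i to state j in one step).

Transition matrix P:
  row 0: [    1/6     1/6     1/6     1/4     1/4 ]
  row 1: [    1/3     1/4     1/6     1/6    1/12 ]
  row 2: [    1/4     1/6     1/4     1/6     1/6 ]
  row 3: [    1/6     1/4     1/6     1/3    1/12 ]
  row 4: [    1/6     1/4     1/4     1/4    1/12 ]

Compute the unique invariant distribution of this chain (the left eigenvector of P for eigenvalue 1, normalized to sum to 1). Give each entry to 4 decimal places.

Balance equations π_j = Σ_i π_i·P[i][j]:
  π_0 = 1/6·π_0 + 1/3·π_1 + 1/4·π_2 + 1/6·π_3 + 1/6·π_4
  π_1 = 1/6·π_0 + 1/4·π_1 + 1/6·π_2 + 1/4·π_3 + 1/4·π_4
  π_2 = 1/6·π_0 + 1/6·π_1 + 1/4·π_2 + 1/6·π_3 + 1/4·π_4
  π_3 = 1/4·π_0 + 1/6·π_1 + 1/6·π_2 + 1/3·π_3 + 1/4·π_4
  normalize: π_0 + π_1 + π_2 + π_3 + π_4 = 1
Solving the linear system gives exactly π = [2090/9553, 4119/19106, 1855/9553, 4499/19106, 1299/9553].

π = [0.2188, 0.2156, 0.1942, 0.2355, 0.1360]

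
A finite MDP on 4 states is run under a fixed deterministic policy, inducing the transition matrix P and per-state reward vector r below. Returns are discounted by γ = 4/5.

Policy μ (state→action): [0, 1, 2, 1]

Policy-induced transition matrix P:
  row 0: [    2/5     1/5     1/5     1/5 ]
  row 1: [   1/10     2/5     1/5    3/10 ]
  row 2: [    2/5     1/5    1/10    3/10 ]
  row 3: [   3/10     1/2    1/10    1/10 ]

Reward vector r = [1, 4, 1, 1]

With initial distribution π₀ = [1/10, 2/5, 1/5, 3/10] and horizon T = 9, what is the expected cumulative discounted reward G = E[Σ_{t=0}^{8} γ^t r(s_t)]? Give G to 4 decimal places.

G = 8.9788

t=0: π = [0.1000, 0.4000, 0.2000, 0.3000], E[r] = 2.2000, γ^t·E[r] = 2.200000, running G = 2.200000
t=1: π = [0.2500, 0.3700, 0.1500, 0.2300], E[r] = 2.1100, γ^t·E[r] = 1.688000, running G = 3.888000
t=2: π = [0.2660, 0.3430, 0.1620, 0.2290], E[r] = 2.0290, γ^t·E[r] = 1.298560, running G = 5.186560
t=3: π = [0.2742, 0.3373, 0.1609, 0.2276], E[r] = 2.0119, γ^t·E[r] = 1.030093, running G = 6.216653
t=4: π = [0.2761, 0.3357, 0.1612, 0.2271], E[r] = 2.0072, γ^t·E[r] = 0.822157, running G = 7.038810
t=5: π = [0.2766, 0.3353, 0.1612, 0.2270], E[r] = 2.0058, γ^t·E[r] = 0.657260, running G = 7.696070
t=6: π = [0.2767, 0.3351, 0.1612, 0.2269], E[r] = 2.0054, γ^t·E[r] = 0.525715, running G = 8.221785
t=7: π = [0.2768, 0.3351, 0.1612, 0.2269], E[r] = 2.0053, γ^t·E[r] = 0.420550, running G = 8.642336
t=8: π = [0.2768, 0.3351, 0.1612, 0.2269], E[r] = 2.0053, γ^t·E[r] = 0.336436, running G = 8.978771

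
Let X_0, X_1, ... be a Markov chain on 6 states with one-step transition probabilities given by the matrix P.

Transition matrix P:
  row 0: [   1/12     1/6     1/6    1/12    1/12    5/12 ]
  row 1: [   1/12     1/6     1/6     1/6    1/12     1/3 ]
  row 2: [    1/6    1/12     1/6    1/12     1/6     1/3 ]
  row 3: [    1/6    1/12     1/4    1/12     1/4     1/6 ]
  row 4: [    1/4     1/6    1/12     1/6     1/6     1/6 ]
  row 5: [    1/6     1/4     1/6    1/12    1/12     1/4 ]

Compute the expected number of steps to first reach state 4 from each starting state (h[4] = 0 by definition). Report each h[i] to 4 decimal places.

First-step conditioning: h[4] = 0; for i ≠ 4, h[i] = 1 + Σ_k P[i][k]·h[k].
  h[0] = 1 + 1/12·h[0] + 1/6·h[1] + 1/6·h[2] + 1/12·h[3] + 5/12·h[5]
  h[1] = 1 + 1/12·h[0] + 1/6·h[1] + 1/6·h[2] + 1/6·h[3] + 1/3·h[5]
  h[2] = 1 + 1/6·h[0] + 1/12·h[1] + 1/6·h[2] + 1/12·h[3] + 1/3·h[5]
  h[3] = 1 + 1/6·h[0] + 1/12·h[1] + 1/4·h[2] + 1/12·h[3] + 1/6·h[5]
  h[5] = 1 + 1/6·h[0] + 1/4·h[1] + 1/6·h[2] + 1/12·h[3] + 1/4·h[5]
Solving the 5×5 linear system over states ≠ 4 gives exactly h = [58932/6727, 58092/6727, 7728/961, 48792/6727, 0, 58872/6727] (h[4] = 0 is the target).

h = [8.7605, 8.6356, 8.0416, 7.2532, 0.0000, 8.7516]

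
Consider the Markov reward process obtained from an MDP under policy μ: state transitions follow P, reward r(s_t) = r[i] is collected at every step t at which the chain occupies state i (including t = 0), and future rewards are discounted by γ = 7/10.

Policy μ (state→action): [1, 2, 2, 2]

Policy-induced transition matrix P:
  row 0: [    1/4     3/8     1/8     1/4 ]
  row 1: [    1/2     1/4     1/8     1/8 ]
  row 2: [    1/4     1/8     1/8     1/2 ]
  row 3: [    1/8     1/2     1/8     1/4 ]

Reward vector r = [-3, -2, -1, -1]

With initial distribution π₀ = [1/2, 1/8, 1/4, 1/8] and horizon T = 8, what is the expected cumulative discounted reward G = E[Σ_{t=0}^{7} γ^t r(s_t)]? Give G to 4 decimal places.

t=0: π = [0.5000, 0.1250, 0.2500, 0.1250], E[r] = -2.1250, γ^t·E[r] = -2.125000, running G = -2.125000
t=1: π = [0.2656, 0.3125, 0.1250, 0.2969], E[r] = -1.8438, γ^t·E[r] = -1.290625, running G = -3.415625
t=2: π = [0.2910, 0.3418, 0.1250, 0.2422], E[r] = -1.9238, γ^t·E[r] = -0.942676, running G = -4.358301
t=3: π = [0.3052, 0.3313, 0.1250, 0.2385], E[r] = -1.9417, γ^t·E[r] = -0.665986, running G = -5.024287
t=4: π = [0.3030, 0.3322, 0.1250, 0.2398], E[r] = -1.9382, γ^t·E[r] = -0.465355, running G = -5.489642
t=5: π = [0.3031, 0.3322, 0.1250, 0.2397], E[r] = -1.9383, γ^t·E[r] = -0.325775, running G = -5.815417
t=6: π = [0.3031, 0.3322, 0.1250, 0.2397], E[r] = -1.9384, γ^t·E[r] = -0.228046, running G = -6.043463
t=7: π = [0.3031, 0.3322, 0.1250, 0.2397], E[r] = -1.9384, γ^t·E[r] = -0.159632, running G = -6.203095

G = -6.2031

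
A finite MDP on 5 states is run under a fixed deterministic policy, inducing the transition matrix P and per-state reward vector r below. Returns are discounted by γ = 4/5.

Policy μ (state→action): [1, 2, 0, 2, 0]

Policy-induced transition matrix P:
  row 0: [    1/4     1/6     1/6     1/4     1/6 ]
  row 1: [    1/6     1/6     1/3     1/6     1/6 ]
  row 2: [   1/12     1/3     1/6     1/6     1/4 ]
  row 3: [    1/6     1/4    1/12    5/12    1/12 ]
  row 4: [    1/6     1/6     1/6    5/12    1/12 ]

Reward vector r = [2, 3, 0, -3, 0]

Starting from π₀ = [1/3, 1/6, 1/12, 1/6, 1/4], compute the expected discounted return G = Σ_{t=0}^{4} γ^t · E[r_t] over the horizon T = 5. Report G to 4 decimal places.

t=0: π = [0.3333, 0.1667, 0.0833, 0.1667, 0.2500], E[r] = 0.6667, γ^t·E[r] = 0.666667, running G = 0.666667
t=1: π = [0.1875, 0.1944, 0.1806, 0.2986, 0.1389], E[r] = 0.0625, γ^t·E[r] = 0.050000, running G = 0.716667
t=2: π = [0.1672, 0.2216, 0.1742, 0.2917, 0.1453], E[r] = 0.1244, γ^t·E[r] = 0.079630, running G = 0.796296
t=3: π = [0.1661, 0.2200, 0.1793, 0.2898, 0.1448], E[r] = 0.1227, γ^t·E[r] = 0.062815, running G = 0.859111
t=4: π = [0.1656, 0.2207, 0.1792, 0.2892, 0.1454], E[r] = 0.1258, γ^t·E[r] = 0.051513, running G = 0.910624

G = 0.9106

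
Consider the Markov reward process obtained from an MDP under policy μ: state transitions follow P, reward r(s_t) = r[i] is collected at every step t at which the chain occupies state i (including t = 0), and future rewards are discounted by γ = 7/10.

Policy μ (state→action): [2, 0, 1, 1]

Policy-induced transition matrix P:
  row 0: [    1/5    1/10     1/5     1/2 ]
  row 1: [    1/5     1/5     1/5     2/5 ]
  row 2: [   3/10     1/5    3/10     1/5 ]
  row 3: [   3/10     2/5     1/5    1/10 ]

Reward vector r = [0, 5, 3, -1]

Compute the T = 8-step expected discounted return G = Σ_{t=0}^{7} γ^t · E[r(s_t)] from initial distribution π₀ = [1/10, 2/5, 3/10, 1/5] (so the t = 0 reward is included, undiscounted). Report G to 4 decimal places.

G = 6.0060

t=0: π = [0.1000, 0.4000, 0.3000, 0.2000], E[r] = 2.7000, γ^t·E[r] = 2.700000, running G = 2.700000
t=1: π = [0.2500, 0.2300, 0.2300, 0.2900], E[r] = 1.5500, γ^t·E[r] = 1.085000, running G = 3.785000
t=2: π = [0.2520, 0.2330, 0.2230, 0.2920], E[r] = 1.5420, γ^t·E[r] = 0.755580, running G = 4.540580
t=3: π = [0.2515, 0.2332, 0.2223, 0.2930], E[r] = 1.5399, γ^t·E[r] = 0.528186, running G = 5.068766
t=4: π = [0.2515, 0.2335, 0.2222, 0.2928], E[r] = 1.5412, γ^t·E[r] = 0.370030, running G = 5.438796
t=5: π = [0.2515, 0.2334, 0.2222, 0.2929], E[r] = 1.5408, γ^t·E[r] = 0.258966, running G = 5.697762
t=6: π = [0.2515, 0.2334, 0.2222, 0.2928], E[r] = 1.5409, γ^t·E[r] = 0.181290, running G = 5.879052
t=7: π = [0.2515, 0.2334, 0.2222, 0.2929], E[r] = 1.5409, γ^t·E[r] = 0.126900, running G = 6.005952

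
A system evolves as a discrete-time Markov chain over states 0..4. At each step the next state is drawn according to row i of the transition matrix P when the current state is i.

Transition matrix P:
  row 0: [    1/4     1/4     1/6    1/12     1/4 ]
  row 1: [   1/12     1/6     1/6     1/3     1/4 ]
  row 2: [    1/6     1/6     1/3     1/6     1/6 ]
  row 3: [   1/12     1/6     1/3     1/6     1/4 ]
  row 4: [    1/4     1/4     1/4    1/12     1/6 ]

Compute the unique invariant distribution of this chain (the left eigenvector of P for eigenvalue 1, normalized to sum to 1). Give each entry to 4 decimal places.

Balance equations π_j = Σ_i π_i·P[i][j]:
  π_0 = 1/4·π_0 + 1/12·π_1 + 1/6·π_2 + 1/12·π_3 + 1/4·π_4
  π_1 = 1/4·π_0 + 1/6·π_1 + 1/6·π_2 + 1/6·π_3 + 1/4·π_4
  π_2 = 1/6·π_0 + 1/6·π_1 + 1/3·π_2 + 1/3·π_3 + 1/4·π_4
  π_3 = 1/12·π_0 + 1/3·π_1 + 1/6·π_2 + 1/6·π_3 + 1/12·π_4
  normalize: π_0 + π_1 + π_2 + π_3 + π_4 = 1
Solving the linear system gives exactly π = [1582/9433, 1870/9433, 2403/9433, 1586/9433, 1992/9433].

π = [0.1677, 0.1982, 0.2547, 0.1681, 0.2112]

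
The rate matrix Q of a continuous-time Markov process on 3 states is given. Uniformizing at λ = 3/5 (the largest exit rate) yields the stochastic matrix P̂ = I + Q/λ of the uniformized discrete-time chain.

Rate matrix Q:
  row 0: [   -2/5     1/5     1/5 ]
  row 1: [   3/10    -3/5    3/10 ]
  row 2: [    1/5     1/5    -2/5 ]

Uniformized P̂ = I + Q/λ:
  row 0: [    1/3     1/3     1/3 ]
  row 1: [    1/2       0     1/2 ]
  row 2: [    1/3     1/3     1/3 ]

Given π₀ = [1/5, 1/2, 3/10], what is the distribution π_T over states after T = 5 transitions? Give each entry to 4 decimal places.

π = [0.3755, 0.2490, 0.3755]

t=0: π = [0.2000, 0.5000, 0.3000]
t=1: π = [0.4167, 0.1667, 0.4167]
t=2: π = [0.3611, 0.2778, 0.3611]
t=3: π = [0.3796, 0.2407, 0.3796]
t=4: π = [0.3735, 0.2531, 0.3735]
t=5: π = [0.3755, 0.2490, 0.3755]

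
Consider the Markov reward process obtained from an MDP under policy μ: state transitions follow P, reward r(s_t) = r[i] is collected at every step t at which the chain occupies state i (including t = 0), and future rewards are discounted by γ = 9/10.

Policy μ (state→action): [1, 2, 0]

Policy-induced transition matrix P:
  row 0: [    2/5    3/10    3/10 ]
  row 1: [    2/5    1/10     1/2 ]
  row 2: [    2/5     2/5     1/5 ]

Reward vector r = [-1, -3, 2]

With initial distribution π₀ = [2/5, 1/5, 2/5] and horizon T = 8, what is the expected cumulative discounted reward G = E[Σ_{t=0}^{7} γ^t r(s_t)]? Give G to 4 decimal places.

t=0: π = [0.4000, 0.2000, 0.4000], E[r] = -0.2000, γ^t·E[r] = -0.200000, running G = -0.200000
t=1: π = [0.4000, 0.3000, 0.3000], E[r] = -0.7000, γ^t·E[r] = -0.630000, running G = -0.830000
t=2: π = [0.4000, 0.2700, 0.3300], E[r] = -0.5500, γ^t·E[r] = -0.445500, running G = -1.275500
t=3: π = [0.4000, 0.2790, 0.3210], E[r] = -0.5950, γ^t·E[r] = -0.433755, running G = -1.709255
t=4: π = [0.4000, 0.2763, 0.3237], E[r] = -0.5815, γ^t·E[r] = -0.381522, running G = -2.090777
t=5: π = [0.4000, 0.2771, 0.3229], E[r] = -0.5856, γ^t·E[r] = -0.345761, running G = -2.436539
t=6: π = [0.4000, 0.2769, 0.3231], E[r] = -0.5843, γ^t·E[r] = -0.310540, running G = -2.747078
t=7: π = [0.4000, 0.2769, 0.3231], E[r] = -0.5847, γ^t·E[r] = -0.279660, running G = -3.026738

G = -3.0267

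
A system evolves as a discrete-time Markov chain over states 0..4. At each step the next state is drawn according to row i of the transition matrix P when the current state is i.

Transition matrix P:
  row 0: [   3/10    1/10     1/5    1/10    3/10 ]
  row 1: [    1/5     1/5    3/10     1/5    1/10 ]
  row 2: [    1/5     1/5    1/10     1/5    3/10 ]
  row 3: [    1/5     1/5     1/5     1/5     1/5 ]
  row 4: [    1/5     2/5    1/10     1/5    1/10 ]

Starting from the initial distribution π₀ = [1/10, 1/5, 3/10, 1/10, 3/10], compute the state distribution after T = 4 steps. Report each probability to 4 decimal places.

t=0: π = [0.1000, 0.2000, 0.3000, 0.1000, 0.3000]
t=1: π = [0.2100, 0.2500, 0.1600, 0.1900, 0.1900]
t=2: π = [0.2210, 0.2170, 0.1900, 0.1790, 0.1930]
t=3: π = [0.2221, 0.2165, 0.1834, 0.1779, 0.2001]
t=4: π = [0.2222, 0.2178, 0.1833, 0.1778, 0.1989]

π = [0.2222, 0.2178, 0.1833, 0.1778, 0.1989]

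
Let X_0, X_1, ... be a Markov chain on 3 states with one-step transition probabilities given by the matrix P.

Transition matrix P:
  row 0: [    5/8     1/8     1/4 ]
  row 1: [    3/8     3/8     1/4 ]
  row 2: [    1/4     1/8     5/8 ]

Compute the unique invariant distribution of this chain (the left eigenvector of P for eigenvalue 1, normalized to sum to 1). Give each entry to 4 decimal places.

Balance equations π_j = Σ_i π_i·P[i][j]:
  π_0 = 5/8·π_0 + 3/8·π_1 + 1/4·π_2
  π_1 = 1/8·π_0 + 3/8·π_1 + 1/8·π_2
  normalize: π_0 + π_1 + π_2 = 1
Solving the linear system gives exactly π = [13/30, 1/6, 2/5].

π = [0.4333, 0.1667, 0.4000]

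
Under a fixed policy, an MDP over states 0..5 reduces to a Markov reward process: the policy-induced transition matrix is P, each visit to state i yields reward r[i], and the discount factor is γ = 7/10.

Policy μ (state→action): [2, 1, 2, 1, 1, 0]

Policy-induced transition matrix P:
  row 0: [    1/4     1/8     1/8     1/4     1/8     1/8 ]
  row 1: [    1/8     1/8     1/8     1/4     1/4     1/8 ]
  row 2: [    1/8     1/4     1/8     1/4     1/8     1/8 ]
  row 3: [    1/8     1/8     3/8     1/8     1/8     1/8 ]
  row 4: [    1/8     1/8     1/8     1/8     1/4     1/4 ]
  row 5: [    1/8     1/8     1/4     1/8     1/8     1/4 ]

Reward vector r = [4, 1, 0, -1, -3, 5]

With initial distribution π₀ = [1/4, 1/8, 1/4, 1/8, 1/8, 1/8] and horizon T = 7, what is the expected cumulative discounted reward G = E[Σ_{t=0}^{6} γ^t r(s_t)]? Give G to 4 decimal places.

t=0: π = [0.2500, 0.1250, 0.2500, 0.1250, 0.1250, 0.1250], E[r] = 1.2500, γ^t·E[r] = 1.250000, running G = 1.250000
t=1: π = [0.1563, 0.1563, 0.1719, 0.2031, 0.1563, 0.1563], E[r] = 0.8906, γ^t·E[r] = 0.623438, running G = 1.873438
t=2: π = [0.1445, 0.1465, 0.1953, 0.1855, 0.1641, 0.1641], E[r] = 0.8672, γ^t·E[r] = 0.424922, running G = 2.298359
t=3: π = [0.1431, 0.1494, 0.1919, 0.1858, 0.1638, 0.1660], E[r] = 0.8745, γ^t·E[r] = 0.299958, running G = 2.598317
t=4: π = [0.1429, 0.1490, 0.1922, 0.1855, 0.1642, 0.1662], E[r] = 0.8737, γ^t·E[r] = 0.209765, running G = 2.808082
t=5: π = [0.1429, 0.1490, 0.1922, 0.1855, 0.1641, 0.1663], E[r] = 0.8740, γ^t·E[r] = 0.146896, running G = 2.954978
t=6: π = [0.1429, 0.1490, 0.1922, 0.1855, 0.1641, 0.1663], E[r] = 0.8740, γ^t·E[r] = 0.102829, running G = 3.057807

G = 3.0578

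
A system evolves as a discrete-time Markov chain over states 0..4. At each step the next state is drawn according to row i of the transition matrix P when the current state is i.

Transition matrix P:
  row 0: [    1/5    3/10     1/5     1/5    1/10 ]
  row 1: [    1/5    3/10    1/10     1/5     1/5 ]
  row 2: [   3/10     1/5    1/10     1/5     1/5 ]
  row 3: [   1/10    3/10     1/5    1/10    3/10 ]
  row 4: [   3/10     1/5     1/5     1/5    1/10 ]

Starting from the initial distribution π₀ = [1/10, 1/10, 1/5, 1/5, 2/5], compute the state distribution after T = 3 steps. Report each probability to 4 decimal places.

t=0: π = [0.1000, 0.1000, 0.2000, 0.2000, 0.4000]
t=1: π = [0.2400, 0.2400, 0.1700, 0.1800, 0.1700]
t=2: π = [0.2160, 0.2660, 0.1590, 0.1820, 0.1770]
t=3: π = [0.2154, 0.2664, 0.1575, 0.1818, 0.1789]

π = [0.2154, 0.2664, 0.1575, 0.1818, 0.1789]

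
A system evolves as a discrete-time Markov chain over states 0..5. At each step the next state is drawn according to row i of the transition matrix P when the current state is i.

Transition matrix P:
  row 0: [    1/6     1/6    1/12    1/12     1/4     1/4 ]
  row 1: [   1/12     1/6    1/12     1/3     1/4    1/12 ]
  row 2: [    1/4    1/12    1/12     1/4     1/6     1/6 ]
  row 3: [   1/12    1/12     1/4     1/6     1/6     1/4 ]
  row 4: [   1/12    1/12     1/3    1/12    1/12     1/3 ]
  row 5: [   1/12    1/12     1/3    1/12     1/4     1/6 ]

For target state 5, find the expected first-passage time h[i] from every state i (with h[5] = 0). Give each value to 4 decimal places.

h = [4.3079, 5.0308, 4.6341, 4.3278, 4.0184, 0.0000]

First-step conditioning: h[5] = 0; for i ≠ 5, h[i] = 1 + Σ_k P[i][k]·h[k].
  h[0] = 1 + 1/6·h[0] + 1/6·h[1] + 1/12·h[2] + 1/12·h[3] + 1/4·h[4]
  h[1] = 1 + 1/12·h[0] + 1/6·h[1] + 1/12·h[2] + 1/3·h[3] + 1/4·h[4]
  h[2] = 1 + 1/4·h[0] + 1/12·h[1] + 1/12·h[2] + 1/4·h[3] + 1/6·h[4]
  h[3] = 1 + 1/12·h[0] + 1/12·h[1] + 1/4·h[2] + 1/6·h[3] + 1/6·h[4]
  h[4] = 1 + 1/12·h[0] + 1/12·h[1] + 1/3·h[2] + 1/12·h[3] + 1/12·h[4]
Solving the 5×5 linear system over states ≠ 5 gives exactly h = [135108/31363, 157782/31363, 145338/31363, 135732/31363, 126030/31363, 0] (h[5] = 0 is the target).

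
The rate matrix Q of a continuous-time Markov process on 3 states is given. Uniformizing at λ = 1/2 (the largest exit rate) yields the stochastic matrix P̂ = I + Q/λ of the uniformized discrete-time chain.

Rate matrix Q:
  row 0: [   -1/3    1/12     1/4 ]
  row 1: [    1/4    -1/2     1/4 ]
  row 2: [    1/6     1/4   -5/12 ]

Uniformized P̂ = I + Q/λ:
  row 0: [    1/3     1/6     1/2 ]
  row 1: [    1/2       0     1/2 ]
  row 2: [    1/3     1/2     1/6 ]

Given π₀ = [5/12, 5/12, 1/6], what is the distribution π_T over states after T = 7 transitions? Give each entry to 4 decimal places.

t=0: π = [0.4167, 0.4167, 0.1667]
t=1: π = [0.4028, 0.1528, 0.4444]
t=2: π = [0.3588, 0.2894, 0.3519]
t=3: π = [0.3816, 0.2357, 0.3827]
t=4: π = [0.3726, 0.2550, 0.3724]
t=5: π = [0.3758, 0.2483, 0.3759]
t=6: π = [0.3747, 0.2506, 0.3747]
t=7: π = [0.3751, 0.2498, 0.3751]

π = [0.3751, 0.2498, 0.3751]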